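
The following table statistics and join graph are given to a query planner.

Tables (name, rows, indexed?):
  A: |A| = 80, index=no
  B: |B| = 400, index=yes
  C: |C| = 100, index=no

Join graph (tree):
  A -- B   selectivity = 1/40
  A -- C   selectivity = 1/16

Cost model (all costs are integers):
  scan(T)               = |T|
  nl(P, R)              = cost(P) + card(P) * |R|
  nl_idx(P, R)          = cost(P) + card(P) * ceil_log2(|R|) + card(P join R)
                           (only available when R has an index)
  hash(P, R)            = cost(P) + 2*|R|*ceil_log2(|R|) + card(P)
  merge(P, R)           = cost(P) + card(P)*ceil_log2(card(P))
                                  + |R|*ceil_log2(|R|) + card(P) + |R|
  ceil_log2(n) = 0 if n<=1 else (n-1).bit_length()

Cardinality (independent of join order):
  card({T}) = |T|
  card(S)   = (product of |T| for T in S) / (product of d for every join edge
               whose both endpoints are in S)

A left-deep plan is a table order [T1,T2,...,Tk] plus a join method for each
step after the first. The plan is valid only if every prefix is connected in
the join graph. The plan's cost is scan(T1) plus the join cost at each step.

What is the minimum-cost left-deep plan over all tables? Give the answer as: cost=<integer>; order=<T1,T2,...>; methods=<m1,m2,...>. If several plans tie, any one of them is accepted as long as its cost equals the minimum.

cost=3800; order=A,B,C; methods=nl_idx,hash

Selinger DP (subsets sized 1..n):
  {A}: scan cost=80, card=80
  {B}: scan cost=400, card=400
  {C}: scan cost=100, card=100
  {AB}: card=800; try (B,nl_idx)→1600, (A,hash)→1920, (B,merge)→4720, (A,merge)→5040, (B,hash)→7360, (B,nl)→32080 …(+1); best=1600 via (B,nl_idx)
  {AC}: card=500; try (A,hash)→1320, (C,merge)→1520, (A,merge)→1540, (C,hash)→1560, (C,nl)→8080, (A,nl)→8100; best=1320 via (A,hash)
  {ABC}: card=5000; try (C,hash)→3800, (B,hash)→9020, (B,merge)→10320, (B,nl_idx)→10820, (C,merge)→11200, (C,nl)→81600 …(+1); best=3800 via (C,hash)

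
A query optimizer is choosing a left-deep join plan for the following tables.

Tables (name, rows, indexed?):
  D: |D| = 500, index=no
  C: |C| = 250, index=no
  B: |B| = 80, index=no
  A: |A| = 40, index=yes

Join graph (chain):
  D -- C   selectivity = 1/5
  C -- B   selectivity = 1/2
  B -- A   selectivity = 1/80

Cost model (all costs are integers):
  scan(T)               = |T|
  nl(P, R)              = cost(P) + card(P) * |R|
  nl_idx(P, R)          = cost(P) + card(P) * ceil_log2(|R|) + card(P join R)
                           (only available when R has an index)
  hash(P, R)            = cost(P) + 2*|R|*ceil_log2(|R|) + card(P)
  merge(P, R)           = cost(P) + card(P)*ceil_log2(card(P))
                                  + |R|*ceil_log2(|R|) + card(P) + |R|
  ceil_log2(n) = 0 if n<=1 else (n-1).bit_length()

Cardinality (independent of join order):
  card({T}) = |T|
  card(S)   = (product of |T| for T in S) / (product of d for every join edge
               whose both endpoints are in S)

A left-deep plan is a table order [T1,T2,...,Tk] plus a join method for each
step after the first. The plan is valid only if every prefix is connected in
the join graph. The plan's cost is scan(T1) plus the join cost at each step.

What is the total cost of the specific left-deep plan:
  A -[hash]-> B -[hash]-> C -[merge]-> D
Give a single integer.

80240

step 1: scan A: cost=40, card=40
step 2: join B via hash
    card(P join B) = 40*80/(80) = 40
    cost = 40 + 2*80*7 + 40 = 1200
step 3: join C via hash
    card(P join C) = 40*250/(2) = 5000
    cost = 1200 + 2*250*8 + 40 = 5240
step 4: join D via merge
    card(P join D) = 5000*500/(5) = 500000
    cost = 5240 + 5000*13 + 500*9 + 5000 + 500 = 80240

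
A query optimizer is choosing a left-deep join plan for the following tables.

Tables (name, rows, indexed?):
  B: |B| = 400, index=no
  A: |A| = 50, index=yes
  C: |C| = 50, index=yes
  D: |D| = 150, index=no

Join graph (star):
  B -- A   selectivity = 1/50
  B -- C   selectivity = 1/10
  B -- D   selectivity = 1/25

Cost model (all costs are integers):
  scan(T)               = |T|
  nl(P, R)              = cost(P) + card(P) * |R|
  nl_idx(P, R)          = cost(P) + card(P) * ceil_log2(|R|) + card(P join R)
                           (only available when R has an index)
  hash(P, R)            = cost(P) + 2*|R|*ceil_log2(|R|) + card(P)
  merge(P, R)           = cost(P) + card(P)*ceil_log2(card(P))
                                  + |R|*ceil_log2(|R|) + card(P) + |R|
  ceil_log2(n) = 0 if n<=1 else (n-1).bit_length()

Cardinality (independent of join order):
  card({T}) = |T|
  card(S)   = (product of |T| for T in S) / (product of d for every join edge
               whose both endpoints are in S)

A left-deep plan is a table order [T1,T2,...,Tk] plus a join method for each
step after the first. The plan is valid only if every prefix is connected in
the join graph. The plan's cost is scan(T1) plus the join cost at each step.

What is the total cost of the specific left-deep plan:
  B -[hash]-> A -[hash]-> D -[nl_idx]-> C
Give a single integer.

step 1: scan B: cost=400, card=400
step 2: join A via hash
    card(P join A) = 400*50/(50) = 400
    cost = 400 + 2*50*6 + 400 = 1400
step 3: join D via hash
    card(P join D) = 400*150/(25) = 2400
    cost = 1400 + 2*150*8 + 400 = 4200
step 4: join C via nl_idx
    card(P join C) = 2400*50/(10) = 12000
    cost = 4200 + 2400*6 + 12000 = 30600

30600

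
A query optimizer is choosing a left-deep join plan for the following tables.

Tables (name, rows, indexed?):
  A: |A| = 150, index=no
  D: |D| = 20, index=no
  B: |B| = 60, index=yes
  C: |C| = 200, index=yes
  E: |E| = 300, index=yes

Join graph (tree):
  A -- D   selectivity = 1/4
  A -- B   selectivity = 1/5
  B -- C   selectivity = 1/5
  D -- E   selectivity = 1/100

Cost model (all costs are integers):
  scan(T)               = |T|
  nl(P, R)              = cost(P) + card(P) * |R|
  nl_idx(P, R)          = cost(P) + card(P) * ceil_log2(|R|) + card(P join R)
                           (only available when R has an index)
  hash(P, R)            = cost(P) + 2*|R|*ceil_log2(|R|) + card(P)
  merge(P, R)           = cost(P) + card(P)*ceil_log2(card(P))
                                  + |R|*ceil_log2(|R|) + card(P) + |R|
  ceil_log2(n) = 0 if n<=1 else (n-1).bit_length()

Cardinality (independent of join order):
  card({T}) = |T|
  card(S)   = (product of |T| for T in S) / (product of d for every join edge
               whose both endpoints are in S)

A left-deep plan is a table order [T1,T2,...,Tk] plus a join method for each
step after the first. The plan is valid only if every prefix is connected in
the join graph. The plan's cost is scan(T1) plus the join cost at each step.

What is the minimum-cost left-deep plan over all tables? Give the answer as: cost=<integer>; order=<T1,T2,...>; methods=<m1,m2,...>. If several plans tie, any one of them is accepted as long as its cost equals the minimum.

Selinger DP (subsets sized 1..n):
  {A}: scan cost=150, card=150
  {D}: scan cost=20, card=20
  {B}: scan cost=60, card=60
  {C}: scan cost=200, card=200
  {E}: scan cost=300, card=300
  {AD}: card=750; try (D,hash)→500, (A,merge)→1490, (D,merge)→1620, (A,hash)→2440, (A,nl)→3020, (D,nl)→3150; best=500 via (D,hash)
  {AB}: card=1800; try (B,hash)→1020, (A,merge)→1830, (B,merge)→1920, (A,hash)→2520, (B,nl_idx)→2850, (A,nl)→9060 …(+1); best=1020 via (B,hash)
  {DE}: card=60; try (E,nl_idx)→260, (D,hash)→800, (E,merge)→3140, (D,merge)→3420, (E,hash)→5440, (E,nl)→6020 …(+1); best=260 via (E,nl_idx)
  {BC}: card=2400; try (B,hash)→1120, (C,merge)→2280, (B,merge)→2420, (C,nl_idx)→2940, (C,hash)→3320, (B,nl_idx)→3800 …(+2); best=1120 via (B,hash)
  {ABD}: card=9000; try (B,hash)→1970, (D,hash)→3020, (B,merge)→9170, (B,nl_idx)→14000, (D,merge)→22740, (D,nl)→37020 …(+1); best=1970 via (B,hash)
  {ADE}: card=2250; try (A,merge)→2030, (A,hash)→2720, (E,hash)→6650, (A,nl)→9260, (E,nl_idx)→9500, (E,merge)→11750 …(+1); best=2030 via (A,merge)
  {ABC}: card=72000; try (A,hash)→5920, (C,hash)→6020, (C,merge)→24420, (A,merge)→33670, (C,nl_idx)→87420, (C,nl)→361020 …(+1); best=5920 via (A,hash)
  {ABCD}: card=360000; try (C,hash)→14170, (D,hash)→78120, (C,merge)→138770, (C,nl_idx)→433970, (D,merge)→1302040, (D,nl)→1445920 …(+1); best=14170 via (C,hash)
  {ABDE}: card=27000; try (B,hash)→5000, (E,hash)→16370, (B,merge)→31700, (B,nl_idx)→42530, (E,nl_idx)→109970, (B,nl)→137030 …(+2); best=5000 via (B,hash)
  {ABCDE}: card=1080000; try (C,hash)→35200, (E,hash)→379570, (C,merge)→438800, (C,nl_idx)→1301000, (E,nl_idx)→4334170, (C,nl)→5405000 …(+2); best=35200 via (C,hash)

cost=35200; order=D,E,A,B,C; methods=nl_idx,merge,hash,hash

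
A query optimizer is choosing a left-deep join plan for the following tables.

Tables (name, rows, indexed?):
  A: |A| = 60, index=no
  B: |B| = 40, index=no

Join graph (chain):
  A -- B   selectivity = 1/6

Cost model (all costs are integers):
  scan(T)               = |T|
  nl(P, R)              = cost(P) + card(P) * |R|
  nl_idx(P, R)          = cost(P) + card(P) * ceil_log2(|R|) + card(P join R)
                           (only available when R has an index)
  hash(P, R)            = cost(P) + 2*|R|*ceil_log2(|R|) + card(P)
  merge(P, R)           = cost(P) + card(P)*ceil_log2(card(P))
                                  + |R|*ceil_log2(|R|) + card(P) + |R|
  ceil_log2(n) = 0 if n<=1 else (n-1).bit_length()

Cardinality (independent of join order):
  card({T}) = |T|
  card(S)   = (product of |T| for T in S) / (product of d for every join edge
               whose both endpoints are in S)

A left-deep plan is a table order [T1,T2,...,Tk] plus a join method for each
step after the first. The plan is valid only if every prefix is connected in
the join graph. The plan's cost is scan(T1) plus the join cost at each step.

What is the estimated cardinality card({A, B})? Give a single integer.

400

Tables in S: A(60), B(40)
Edges inside S: A-B(d=6)
numerator = 60 * 40 = 2400
denominator = 6 = 6
card(S) = 2400 / 6 = 400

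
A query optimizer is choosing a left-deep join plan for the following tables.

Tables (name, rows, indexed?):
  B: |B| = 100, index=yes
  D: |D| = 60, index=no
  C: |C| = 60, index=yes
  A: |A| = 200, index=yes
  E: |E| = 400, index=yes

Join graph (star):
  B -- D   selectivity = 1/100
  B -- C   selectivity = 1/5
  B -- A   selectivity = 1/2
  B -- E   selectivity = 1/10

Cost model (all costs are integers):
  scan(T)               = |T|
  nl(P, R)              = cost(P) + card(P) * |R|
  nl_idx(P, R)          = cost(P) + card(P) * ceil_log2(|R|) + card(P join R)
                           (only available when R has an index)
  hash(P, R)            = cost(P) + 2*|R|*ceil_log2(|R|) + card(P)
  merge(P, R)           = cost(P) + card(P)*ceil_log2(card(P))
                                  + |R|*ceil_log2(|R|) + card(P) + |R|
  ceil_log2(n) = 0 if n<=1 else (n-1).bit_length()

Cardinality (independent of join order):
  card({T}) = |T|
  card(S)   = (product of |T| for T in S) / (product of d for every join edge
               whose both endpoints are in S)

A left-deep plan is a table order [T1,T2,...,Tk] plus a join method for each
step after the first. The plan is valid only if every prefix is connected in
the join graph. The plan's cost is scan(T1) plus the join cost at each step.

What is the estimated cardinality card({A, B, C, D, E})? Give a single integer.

Tables in S: A(200), B(100), C(60), D(60), E(400)
Edges inside S: B-D(d=100), B-C(d=5), B-A(d=2), B-E(d=10)
numerator = 200 * 100 * 60 * 60 * 400 = 28800000000
denominator = 100 * 5 * 2 * 10 = 10000
card(S) = 28800000000 / 10000 = 2880000

2880000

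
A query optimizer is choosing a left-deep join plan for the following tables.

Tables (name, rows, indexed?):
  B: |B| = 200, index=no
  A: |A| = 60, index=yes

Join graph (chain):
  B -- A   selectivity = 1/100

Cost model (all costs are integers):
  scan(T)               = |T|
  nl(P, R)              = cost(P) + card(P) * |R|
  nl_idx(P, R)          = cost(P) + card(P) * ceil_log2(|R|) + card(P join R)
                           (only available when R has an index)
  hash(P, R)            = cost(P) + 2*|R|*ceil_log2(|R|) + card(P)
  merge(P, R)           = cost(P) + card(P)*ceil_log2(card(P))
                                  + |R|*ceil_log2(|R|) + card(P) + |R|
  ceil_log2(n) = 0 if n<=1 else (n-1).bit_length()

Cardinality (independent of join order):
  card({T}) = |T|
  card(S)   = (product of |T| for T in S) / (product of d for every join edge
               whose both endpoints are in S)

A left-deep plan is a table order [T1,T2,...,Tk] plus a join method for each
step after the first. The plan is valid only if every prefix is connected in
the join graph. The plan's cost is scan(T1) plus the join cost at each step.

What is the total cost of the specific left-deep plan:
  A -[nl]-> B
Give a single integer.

12060

step 1: scan A: cost=60, card=60
step 2: join B via nl
    card(P join B) = 60*200/(100) = 120
    cost = 60 + 60*200 = 12060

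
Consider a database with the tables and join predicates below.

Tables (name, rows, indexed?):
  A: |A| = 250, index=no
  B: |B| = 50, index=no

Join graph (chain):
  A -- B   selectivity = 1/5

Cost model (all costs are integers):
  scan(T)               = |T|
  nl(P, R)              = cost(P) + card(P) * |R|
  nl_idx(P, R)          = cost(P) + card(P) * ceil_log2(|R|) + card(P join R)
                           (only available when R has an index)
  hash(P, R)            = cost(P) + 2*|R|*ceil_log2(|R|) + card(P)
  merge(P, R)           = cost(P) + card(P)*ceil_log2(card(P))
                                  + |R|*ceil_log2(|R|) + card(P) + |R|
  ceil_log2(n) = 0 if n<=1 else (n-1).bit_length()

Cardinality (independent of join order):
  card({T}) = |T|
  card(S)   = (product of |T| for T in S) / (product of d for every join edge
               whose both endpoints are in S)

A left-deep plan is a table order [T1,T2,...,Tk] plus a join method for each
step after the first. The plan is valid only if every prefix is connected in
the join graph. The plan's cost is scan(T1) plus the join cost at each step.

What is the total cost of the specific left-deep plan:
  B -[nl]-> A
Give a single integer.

12550

step 1: scan B: cost=50, card=50
step 2: join A via nl
    card(P join A) = 50*250/(5) = 2500
    cost = 50 + 50*250 = 12550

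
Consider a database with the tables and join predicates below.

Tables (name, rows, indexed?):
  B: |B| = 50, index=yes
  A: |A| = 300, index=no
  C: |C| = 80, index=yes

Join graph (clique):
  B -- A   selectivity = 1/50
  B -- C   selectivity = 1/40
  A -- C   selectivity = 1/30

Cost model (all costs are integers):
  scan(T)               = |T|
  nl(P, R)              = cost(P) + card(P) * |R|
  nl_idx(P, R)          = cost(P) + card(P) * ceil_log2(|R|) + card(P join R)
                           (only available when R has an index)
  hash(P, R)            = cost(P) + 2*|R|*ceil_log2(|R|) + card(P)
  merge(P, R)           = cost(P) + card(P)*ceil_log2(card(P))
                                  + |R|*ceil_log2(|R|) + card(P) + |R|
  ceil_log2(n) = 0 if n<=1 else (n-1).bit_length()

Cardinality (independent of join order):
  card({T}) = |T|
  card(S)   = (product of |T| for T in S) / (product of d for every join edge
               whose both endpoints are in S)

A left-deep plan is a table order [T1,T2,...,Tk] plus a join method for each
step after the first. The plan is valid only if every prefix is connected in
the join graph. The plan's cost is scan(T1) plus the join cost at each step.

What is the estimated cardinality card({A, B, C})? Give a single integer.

20

Tables in S: A(300), B(50), C(80)
Edges inside S: B-A(d=50), B-C(d=40), A-C(d=30)
numerator = 300 * 50 * 80 = 1200000
denominator = 50 * 40 * 30 = 60000
card(S) = 1200000 / 60000 = 20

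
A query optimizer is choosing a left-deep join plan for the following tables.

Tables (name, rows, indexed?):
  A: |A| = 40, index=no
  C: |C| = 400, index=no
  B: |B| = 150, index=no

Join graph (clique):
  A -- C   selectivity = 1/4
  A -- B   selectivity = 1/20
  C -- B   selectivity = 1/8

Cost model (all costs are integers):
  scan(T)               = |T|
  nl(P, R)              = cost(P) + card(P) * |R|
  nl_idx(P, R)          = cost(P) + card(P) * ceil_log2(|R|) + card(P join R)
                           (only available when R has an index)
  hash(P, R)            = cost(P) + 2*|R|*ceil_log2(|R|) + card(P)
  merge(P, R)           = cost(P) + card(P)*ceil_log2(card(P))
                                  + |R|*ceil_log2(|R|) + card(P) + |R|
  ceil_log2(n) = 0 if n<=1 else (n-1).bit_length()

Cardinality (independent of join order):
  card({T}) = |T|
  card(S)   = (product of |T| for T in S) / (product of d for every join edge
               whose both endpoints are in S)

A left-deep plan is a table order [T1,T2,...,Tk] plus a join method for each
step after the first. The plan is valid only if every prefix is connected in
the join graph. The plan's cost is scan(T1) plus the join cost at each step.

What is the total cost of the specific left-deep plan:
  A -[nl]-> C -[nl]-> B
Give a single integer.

616040

step 1: scan A: cost=40, card=40
step 2: join C via nl
    card(P join C) = 40*400/(4) = 4000
    cost = 40 + 40*400 = 16040
step 3: join B via nl
    card(P join B) = 4000*150/(20*8) = 3750
    cost = 16040 + 4000*150 = 616040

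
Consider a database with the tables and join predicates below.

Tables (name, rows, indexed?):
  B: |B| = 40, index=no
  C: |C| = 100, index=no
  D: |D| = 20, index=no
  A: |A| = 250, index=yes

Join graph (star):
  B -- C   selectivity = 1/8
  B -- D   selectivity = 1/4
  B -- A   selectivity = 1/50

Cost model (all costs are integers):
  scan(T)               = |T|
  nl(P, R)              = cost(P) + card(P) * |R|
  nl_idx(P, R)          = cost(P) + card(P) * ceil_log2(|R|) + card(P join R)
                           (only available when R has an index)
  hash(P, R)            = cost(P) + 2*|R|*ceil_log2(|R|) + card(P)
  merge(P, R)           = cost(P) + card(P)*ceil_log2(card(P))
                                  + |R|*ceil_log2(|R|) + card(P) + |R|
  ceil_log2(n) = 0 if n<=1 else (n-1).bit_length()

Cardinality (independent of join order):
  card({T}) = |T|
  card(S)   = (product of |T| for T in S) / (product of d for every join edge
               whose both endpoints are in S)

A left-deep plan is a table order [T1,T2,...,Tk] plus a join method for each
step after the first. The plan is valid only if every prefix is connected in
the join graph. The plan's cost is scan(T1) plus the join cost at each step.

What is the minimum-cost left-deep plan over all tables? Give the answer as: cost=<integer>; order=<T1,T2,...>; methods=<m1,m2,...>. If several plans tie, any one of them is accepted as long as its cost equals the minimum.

cost=3360; order=B,A,D,C; methods=nl_idx,hash,hash

Selinger DP (subsets sized 1..n):
  {B}: scan cost=40, card=40
  {C}: scan cost=100, card=100
  {D}: scan cost=20, card=20
  {A}: scan cost=250, card=250
  {BC}: card=500; try (B,hash)→680, (C,merge)→1120, (B,merge)→1180, (C,hash)→1480, (C,nl)→4040, (B,nl)→4100; best=680 via (B,hash)
  {BD}: card=200; try (D,hash)→280, (B,merge)→420, (D,merge)→440, (B,hash)→520, (B,nl)→820, (D,nl)→840; best=280 via (D,hash)
  {AB}: card=200; try (A,nl_idx)→560, (B,hash)→980, (A,merge)→2570, (B,merge)→2780, (A,hash)→4080, (A,nl)→10040 …(+1); best=560 via (A,nl_idx)
  {BCD}: card=2500; try (D,hash)→1380, (C,hash)→1880, (C,merge)→2880, (D,merge)→5800, (D,nl)→10680, (C,nl)→20280; best=1380 via (D,hash)
  {ABC}: card=2500; try (C,hash)→2160, (C,merge)→3160, (A,hash)→5180, (A,nl_idx)→7180, (A,merge)→7930, (C,nl)→20560 …(+1); best=2160 via (C,hash)
  {ABD}: card=1000; try (D,hash)→960, (D,merge)→2480, (A,nl_idx)→2880, (A,merge)→4330, (A,hash)→4480, (D,nl)→4560 …(+1); best=960 via (D,hash)
  {ABCD}: card=12500; try (C,hash)→3360, (D,hash)→4860, (A,hash)→7880, (C,merge)→12760, (A,nl_idx)→33880, (D,merge)→34780 …(+4); best=3360 via (C,hash)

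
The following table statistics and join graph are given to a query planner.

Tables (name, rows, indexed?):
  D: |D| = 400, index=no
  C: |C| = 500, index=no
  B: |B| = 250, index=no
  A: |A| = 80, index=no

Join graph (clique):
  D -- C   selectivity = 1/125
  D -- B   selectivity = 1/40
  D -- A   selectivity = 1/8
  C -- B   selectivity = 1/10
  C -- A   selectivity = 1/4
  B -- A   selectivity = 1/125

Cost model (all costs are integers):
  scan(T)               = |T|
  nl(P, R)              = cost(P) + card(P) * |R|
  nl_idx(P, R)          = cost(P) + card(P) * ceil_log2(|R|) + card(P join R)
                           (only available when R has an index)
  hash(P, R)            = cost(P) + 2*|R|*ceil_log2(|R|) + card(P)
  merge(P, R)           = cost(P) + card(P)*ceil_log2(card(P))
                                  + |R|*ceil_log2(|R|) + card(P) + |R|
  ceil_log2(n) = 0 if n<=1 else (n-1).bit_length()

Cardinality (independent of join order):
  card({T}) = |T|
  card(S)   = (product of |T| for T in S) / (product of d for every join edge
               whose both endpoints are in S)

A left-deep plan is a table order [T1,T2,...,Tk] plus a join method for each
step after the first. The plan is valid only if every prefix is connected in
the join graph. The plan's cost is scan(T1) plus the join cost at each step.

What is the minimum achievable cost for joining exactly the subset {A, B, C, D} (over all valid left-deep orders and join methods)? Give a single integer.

13860

Selinger DP over subsets of {A,B,C,D}:
  {D}: scan cost=400, card=400
  {C}: scan cost=500, card=500
  {B}: scan cost=250, card=250
  {A}: scan cost=80, card=80
  {CD}: card=1600; try (D,hash)→8200, (C,merge)→9400, (D,merge)→9500, (C,hash)→9800, (C,nl)→200400, (D,nl)→200500; best=8200 via (D,hash)
  {BD}: card=2500; try (B,hash)→4800, (D,merge)→6500, (B,merge)→6650, (D,hash)→7700, (D,nl)→100250, (B,nl)→100400; best=4800 via (B,hash)
  {AD}: card=4000; try (A,hash)→1920, (D,merge)→4720, (A,merge)→5040, (D,hash)→7360, (D,nl)→32080, (A,nl)→32400; best=1920 via (A,hash)
  {BC}: card=12500; try (B,hash)→5000, (C,merge)→7500, (B,merge)→7750, (C,hash)→9500, (C,nl)→125250, (B,nl)→125500; best=5000 via (B,hash)
  {AC}: card=10000; try (A,hash)→2120, (C,merge)→5720, (A,merge)→6140, (C,hash)→9160, (C,nl)→40080, (A,nl)→40500; best=2120 via (A,hash)
  {AB}: card=160; try (A,hash)→1620, (B,merge)→2970, (A,merge)→3140, (B,hash)→4160, (B,nl)→20080, (A,nl)→20250; best=1620 via (A,hash)
  {BCD}: card=1000; try (B,hash)→13800, (C,hash)→16300, (D,hash)→24700, (B,merge)→29650, (C,merge)→42300, (D,merge)→196500 …(+3); best=13800 via (B,hash)
  {ACD}: card=4000; try (A,hash)→10920, (C,hash)→14920, (D,hash)→19320, (A,merge)→28040, (C,merge)→58920, (A,nl)→136200 …(+3); best=10920 via (A,hash)
  {ABD}: card=200; try (D,merge)→7060, (A,hash)→8420, (D,hash)→8980, (B,hash)→9920, (A,merge)→37940, (B,merge)→56170 …(+3); best=7060 via (D,merge)
  {ABC}: card=2000; try (C,merge)→8060, (C,hash)→10780, (B,hash)→16120, (A,hash)→18620, (C,nl)→81620, (B,merge)→154370 …(+3); best=8060 via (C,merge)
  {ABCD}: card=20; try (C,merge)→13860, (A,hash)→15920, (C,hash)→16260, (D,hash)→17260, (B,hash)→18920, (A,merge)→25440 …(+6); best=13860 via (C,merge)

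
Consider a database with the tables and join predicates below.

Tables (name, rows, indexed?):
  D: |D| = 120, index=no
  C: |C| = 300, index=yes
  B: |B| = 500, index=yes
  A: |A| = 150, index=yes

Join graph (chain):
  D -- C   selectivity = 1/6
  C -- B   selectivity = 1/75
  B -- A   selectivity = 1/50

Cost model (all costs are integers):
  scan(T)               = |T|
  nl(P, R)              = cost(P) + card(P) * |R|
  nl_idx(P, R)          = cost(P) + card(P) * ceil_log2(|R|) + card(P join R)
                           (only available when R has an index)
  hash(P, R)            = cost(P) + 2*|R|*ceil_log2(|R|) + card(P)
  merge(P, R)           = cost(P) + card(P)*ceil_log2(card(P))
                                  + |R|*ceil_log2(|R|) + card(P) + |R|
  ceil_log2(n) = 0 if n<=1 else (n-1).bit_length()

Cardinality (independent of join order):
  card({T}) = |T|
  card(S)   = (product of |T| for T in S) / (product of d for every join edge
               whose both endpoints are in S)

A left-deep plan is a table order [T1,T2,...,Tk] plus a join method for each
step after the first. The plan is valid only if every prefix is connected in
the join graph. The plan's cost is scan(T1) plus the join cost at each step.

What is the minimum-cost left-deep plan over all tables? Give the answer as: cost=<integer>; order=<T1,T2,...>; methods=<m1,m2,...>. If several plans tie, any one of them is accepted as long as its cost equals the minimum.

Selinger DP (subsets sized 1..n):
  {D}: scan cost=120, card=120
  {C}: scan cost=300, card=300
  {B}: scan cost=500, card=500
  {A}: scan cost=150, card=150
  {CD}: card=6000; try (D,hash)→2280, (C,merge)→4080, (D,merge)→4260, (C,hash)→5640, (C,nl_idx)→7200, (C,nl)→36120 …(+1); best=2280 via (D,hash)
  {BC}: card=2000; try (B,nl_idx)→5000, (C,hash)→6400, (C,nl_idx)→7000, (B,merge)→8300, (C,merge)→8500, (B,hash)→9600 …(+2); best=5000 via (B,nl_idx)
  {AB}: card=1500; try (B,nl_idx)→3000, (A,hash)→3400, (A,nl_idx)→6000, (B,merge)→6500, (A,merge)→6850, (B,hash)→9300 …(+2); best=3000 via (B,nl_idx)
  {BCD}: card=40000; try (D,hash)→8680, (B,hash)→17280, (D,merge)→29960, (B,merge)→91280, (B,nl_idx)→96280, (D,nl)→245000 …(+1); best=8680 via (D,hash)
  {ABC}: card=6000; try (A,hash)→9400, (C,hash)→9900, (C,nl_idx)→22500, (C,merge)→24000, (A,nl_idx)→27000, (A,merge)→30350 …(+2); best=9400 via (A,hash)
  {ABCD}: card=120000; try (D,hash)→17080, (A,hash)→51080, (D,merge)→94360, (A,nl_idx)→448680, (A,merge)→690030, (D,nl)→729400 …(+1); best=17080 via (D,hash)

cost=17080; order=C,B,A,D; methods=nl_idx,hash,hash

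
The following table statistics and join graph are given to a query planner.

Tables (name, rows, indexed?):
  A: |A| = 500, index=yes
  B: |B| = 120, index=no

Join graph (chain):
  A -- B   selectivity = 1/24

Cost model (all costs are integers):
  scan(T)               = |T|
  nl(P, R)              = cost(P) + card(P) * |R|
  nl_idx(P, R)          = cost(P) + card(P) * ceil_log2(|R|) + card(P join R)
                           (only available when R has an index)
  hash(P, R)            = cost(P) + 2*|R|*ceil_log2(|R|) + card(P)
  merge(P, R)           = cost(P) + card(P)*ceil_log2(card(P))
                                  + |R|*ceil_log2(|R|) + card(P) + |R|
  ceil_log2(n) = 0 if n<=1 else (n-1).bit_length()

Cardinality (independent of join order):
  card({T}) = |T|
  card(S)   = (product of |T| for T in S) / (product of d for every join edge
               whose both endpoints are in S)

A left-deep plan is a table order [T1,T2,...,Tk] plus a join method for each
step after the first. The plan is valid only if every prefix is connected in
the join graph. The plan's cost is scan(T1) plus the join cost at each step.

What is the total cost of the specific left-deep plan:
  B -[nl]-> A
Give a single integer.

step 1: scan B: cost=120, card=120
step 2: join A via nl
    card(P join A) = 120*500/(24) = 2500
    cost = 120 + 120*500 = 60120

60120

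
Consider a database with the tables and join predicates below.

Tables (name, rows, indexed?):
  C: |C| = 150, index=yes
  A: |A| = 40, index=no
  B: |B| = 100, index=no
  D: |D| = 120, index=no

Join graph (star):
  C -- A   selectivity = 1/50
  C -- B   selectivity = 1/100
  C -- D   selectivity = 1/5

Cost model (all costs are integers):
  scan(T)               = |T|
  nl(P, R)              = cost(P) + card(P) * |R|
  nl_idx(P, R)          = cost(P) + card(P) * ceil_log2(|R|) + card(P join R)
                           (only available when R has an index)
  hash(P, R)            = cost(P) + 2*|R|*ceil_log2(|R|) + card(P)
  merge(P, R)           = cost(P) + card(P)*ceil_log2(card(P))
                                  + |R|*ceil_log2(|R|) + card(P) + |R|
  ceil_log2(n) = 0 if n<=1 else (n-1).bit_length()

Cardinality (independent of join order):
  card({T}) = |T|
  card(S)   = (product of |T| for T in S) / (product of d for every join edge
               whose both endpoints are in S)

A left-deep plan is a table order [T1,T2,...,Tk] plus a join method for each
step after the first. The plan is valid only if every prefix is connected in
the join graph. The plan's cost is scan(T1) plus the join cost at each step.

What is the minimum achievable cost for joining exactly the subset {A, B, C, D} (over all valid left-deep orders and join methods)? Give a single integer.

3480

Selinger DP over subsets of {A,B,C,D}:
  {C}: scan cost=150, card=150
  {A}: scan cost=40, card=40
  {B}: scan cost=100, card=100
  {D}: scan cost=120, card=120
  {AC}: card=120; try (C,nl_idx)→480, (A,hash)→780, (C,merge)→1670, (A,merge)→1780, (C,hash)→2480, (C,nl)→6040 …(+1); best=480 via (C,nl_idx)
  {BC}: card=150; try (C,nl_idx)→1050, (B,hash)→1700, (C,merge)→2250, (B,merge)→2300, (C,hash)→2600, (C,nl)→15100 …(+1); best=1050 via (C,nl_idx)
  {CD}: card=3600; try (D,hash)→1980, (C,merge)→2430, (D,merge)→2460, (C,hash)→2640, (C,nl_idx)→4680, (C,nl)→18120 …(+1); best=1980 via (D,hash)
  {ABC}: card=120; try (A,hash)→1680, (B,hash)→2000, (B,merge)→2240, (A,merge)→2680, (A,nl)→7050, (B,nl)→12480; best=1680 via (A,hash)
  {ACD}: card=2880; try (D,hash)→2280, (D,merge)→2400, (A,hash)→6060, (D,nl)→14880, (A,merge)→49060, (A,nl)→145980; best=2280 via (D,hash)
  {BCD}: card=3600; try (D,hash)→2880, (D,merge)→3360, (B,hash)→6980, (D,nl)→19050, (B,merge)→49580, (B,nl)→361980; best=2880 via (D,hash)
  {ABCD}: card=2880; try (D,hash)→3480, (D,merge)→3600, (B,hash)→6560, (A,hash)→6960, (D,nl)→16080, (B,merge)→40520 …(+3); best=3480 via (D,hash)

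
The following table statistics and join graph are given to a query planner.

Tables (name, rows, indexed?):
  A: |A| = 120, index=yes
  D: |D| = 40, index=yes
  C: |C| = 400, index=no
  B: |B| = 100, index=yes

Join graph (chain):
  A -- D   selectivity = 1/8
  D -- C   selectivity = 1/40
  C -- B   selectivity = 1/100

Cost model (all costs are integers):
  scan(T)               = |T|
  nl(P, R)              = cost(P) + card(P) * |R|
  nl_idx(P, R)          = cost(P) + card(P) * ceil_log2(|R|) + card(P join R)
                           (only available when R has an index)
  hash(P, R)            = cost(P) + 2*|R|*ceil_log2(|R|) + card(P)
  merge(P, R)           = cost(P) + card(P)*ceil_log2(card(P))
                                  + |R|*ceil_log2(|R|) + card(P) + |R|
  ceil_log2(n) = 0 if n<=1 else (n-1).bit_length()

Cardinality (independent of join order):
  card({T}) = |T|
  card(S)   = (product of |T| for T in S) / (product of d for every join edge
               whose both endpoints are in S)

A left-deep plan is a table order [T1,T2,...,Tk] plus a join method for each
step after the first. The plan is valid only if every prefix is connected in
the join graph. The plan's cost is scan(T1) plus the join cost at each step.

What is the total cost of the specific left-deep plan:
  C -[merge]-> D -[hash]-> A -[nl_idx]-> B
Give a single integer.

54760

step 1: scan C: cost=400, card=400
step 2: join D via merge
    card(P join D) = 400*40/(40) = 400
    cost = 400 + 400*9 + 40*6 + 400 + 40 = 4680
step 3: join A via hash
    card(P join A) = 400*120/(8) = 6000
    cost = 4680 + 2*120*7 + 400 = 6760
step 4: join B via nl_idx
    card(P join B) = 6000*100/(100) = 6000
    cost = 6760 + 6000*7 + 6000 = 54760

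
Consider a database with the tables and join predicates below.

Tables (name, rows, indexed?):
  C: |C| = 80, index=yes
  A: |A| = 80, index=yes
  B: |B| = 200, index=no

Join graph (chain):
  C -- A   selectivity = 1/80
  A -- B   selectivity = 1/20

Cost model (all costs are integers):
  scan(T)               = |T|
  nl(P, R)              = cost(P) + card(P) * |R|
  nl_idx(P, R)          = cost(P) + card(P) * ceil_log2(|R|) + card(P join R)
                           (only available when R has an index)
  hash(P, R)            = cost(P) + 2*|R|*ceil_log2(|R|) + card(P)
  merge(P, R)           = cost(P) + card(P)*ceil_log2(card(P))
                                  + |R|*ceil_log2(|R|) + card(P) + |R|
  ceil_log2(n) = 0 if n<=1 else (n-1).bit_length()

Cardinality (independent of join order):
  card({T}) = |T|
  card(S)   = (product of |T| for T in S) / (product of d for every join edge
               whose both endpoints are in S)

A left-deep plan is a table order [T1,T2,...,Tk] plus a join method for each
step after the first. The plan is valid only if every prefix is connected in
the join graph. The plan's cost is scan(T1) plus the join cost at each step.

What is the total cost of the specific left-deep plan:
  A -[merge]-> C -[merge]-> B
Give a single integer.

step 1: scan A: cost=80, card=80
step 2: join C via merge
    card(P join C) = 80*80/(80) = 80
    cost = 80 + 80*7 + 80*7 + 80 + 80 = 1360
step 3: join B via merge
    card(P join B) = 80*200/(20) = 800
    cost = 1360 + 80*7 + 200*8 + 80 + 200 = 3800

3800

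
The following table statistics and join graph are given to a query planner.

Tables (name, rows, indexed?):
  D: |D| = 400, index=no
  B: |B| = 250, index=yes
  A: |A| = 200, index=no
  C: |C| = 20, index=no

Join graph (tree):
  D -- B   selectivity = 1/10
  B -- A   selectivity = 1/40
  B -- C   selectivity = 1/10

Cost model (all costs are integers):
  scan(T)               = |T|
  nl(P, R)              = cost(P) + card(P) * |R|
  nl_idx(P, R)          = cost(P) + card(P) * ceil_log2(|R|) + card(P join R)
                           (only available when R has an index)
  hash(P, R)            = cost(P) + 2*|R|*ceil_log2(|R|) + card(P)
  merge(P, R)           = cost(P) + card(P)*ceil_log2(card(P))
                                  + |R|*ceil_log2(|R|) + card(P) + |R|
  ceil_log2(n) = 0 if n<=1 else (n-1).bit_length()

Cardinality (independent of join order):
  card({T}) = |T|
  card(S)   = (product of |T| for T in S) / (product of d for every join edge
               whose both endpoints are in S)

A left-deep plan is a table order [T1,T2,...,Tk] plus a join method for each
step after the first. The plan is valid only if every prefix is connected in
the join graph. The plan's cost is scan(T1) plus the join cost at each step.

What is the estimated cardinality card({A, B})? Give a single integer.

1250

Tables in S: A(200), B(250)
Edges inside S: B-A(d=40)
numerator = 200 * 250 = 50000
denominator = 40 = 40
card(S) = 50000 / 40 = 1250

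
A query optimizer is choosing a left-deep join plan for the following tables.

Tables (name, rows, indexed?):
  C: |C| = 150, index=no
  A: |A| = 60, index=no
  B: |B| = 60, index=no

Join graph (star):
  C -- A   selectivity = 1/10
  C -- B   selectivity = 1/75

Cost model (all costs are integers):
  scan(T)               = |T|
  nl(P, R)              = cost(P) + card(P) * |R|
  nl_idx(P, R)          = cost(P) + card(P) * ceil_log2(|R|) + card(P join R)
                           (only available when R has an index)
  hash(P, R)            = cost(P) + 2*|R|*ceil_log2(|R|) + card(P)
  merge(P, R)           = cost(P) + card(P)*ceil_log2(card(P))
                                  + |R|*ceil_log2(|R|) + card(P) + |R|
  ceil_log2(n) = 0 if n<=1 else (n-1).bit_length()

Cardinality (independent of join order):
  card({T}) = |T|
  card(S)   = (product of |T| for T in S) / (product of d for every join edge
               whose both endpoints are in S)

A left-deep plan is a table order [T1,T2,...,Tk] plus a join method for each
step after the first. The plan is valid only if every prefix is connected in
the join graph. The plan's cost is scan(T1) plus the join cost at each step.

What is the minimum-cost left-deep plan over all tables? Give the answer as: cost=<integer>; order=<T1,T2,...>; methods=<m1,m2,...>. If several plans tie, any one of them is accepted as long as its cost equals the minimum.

Selinger DP (subsets sized 1..n):
  {C}: scan cost=150, card=150
  {A}: scan cost=60, card=60
  {B}: scan cost=60, card=60
  {AC}: card=900; try (A,hash)→1020, (C,merge)→1830, (A,merge)→1920, (C,hash)→2520, (C,nl)→9060, (A,nl)→9150; best=1020 via (A,hash)
  {BC}: card=120; try (B,hash)→1020, (C,merge)→1830, (B,merge)→1920, (C,hash)→2520, (C,nl)→9060, (B,nl)→9150; best=1020 via (B,hash)
  {ABC}: card=720; try (A,hash)→1860, (A,merge)→2400, (B,hash)→2640, (A,nl)→8220, (B,merge)→11340, (B,nl)→55020; best=1860 via (A,hash)

cost=1860; order=C,B,A; methods=hash,hash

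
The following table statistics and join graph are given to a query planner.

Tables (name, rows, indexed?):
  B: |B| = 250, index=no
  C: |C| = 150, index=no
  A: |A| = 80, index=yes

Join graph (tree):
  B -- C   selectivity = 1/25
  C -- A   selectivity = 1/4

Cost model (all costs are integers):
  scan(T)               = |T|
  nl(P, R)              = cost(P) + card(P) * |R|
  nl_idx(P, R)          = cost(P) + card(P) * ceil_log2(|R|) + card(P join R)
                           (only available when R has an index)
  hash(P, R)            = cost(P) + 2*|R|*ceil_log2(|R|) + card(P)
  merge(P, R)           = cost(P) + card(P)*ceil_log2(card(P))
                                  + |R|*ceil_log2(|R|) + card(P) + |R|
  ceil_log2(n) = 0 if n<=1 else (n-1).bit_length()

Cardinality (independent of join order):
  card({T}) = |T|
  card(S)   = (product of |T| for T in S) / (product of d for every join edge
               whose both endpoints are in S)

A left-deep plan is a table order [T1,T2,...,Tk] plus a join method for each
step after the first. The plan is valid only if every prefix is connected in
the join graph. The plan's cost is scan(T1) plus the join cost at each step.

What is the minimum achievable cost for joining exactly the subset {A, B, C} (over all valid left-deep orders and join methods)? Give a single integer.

5520

Selinger DP over subsets of {A,B,C}:
  {B}: scan cost=250, card=250
  {C}: scan cost=150, card=150
  {A}: scan cost=80, card=80
  {BC}: card=1500; try (C,hash)→2900, (B,merge)→3750, (C,merge)→3850, (B,hash)→4300, (B,nl)→37650, (C,nl)→37750; best=2900 via (C,hash)
  {AC}: card=3000; try (A,hash)→1420, (C,merge)→2070, (A,merge)→2140, (C,hash)→2560, (A,nl_idx)→4200, (C,nl)→12080 …(+1); best=1420 via (A,hash)
  {ABC}: card=30000; try (A,hash)→5520, (B,hash)→8420, (A,merge)→21540, (B,merge)→42670, (A,nl_idx)→43400, (A,nl)→122900 …(+1); best=5520 via (A,hash)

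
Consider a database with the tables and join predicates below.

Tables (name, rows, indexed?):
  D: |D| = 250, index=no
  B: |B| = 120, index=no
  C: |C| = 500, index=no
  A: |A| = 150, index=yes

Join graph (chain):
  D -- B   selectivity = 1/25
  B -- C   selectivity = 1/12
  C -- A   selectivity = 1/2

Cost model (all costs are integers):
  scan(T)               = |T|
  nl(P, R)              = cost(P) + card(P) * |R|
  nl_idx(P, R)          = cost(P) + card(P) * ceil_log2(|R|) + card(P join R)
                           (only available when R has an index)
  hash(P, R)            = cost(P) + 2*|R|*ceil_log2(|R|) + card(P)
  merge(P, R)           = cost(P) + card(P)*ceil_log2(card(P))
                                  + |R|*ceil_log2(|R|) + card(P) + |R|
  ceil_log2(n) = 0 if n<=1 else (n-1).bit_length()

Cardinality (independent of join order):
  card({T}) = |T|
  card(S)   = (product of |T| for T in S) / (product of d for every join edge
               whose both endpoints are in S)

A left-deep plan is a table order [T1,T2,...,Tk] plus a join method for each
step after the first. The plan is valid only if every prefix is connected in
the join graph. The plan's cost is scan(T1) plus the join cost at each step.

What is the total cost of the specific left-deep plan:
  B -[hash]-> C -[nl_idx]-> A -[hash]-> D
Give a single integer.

803240

step 1: scan B: cost=120, card=120
step 2: join C via hash
    card(P join C) = 120*500/(12) = 5000
    cost = 120 + 2*500*9 + 120 = 9240
step 3: join A via nl_idx
    card(P join A) = 5000*150/(2) = 375000
    cost = 9240 + 5000*8 + 375000 = 424240
step 4: join D via hash
    card(P join D) = 375000*250/(25) = 3750000
    cost = 424240 + 2*250*8 + 375000 = 803240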